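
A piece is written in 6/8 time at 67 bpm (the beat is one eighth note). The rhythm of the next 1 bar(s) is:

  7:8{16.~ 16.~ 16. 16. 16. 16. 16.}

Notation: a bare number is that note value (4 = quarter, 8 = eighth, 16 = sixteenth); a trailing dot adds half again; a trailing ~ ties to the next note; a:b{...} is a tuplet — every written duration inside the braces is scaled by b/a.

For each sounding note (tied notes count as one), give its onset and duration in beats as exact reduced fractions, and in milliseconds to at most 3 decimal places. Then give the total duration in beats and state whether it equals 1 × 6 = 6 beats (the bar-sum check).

1) 0.0ms=0b +2302.772ms=18/7b
2) 2302.772ms=18/7b +767.591ms=6/7b
3) 3070.362ms=24/7b +767.591ms=6/7b
4) 3837.953ms=30/7b +767.591ms=6/7b
5) 4605.544ms=36/7b +767.591ms=6/7b
Σ=6b of 6 (67bpm 6/8) — PASS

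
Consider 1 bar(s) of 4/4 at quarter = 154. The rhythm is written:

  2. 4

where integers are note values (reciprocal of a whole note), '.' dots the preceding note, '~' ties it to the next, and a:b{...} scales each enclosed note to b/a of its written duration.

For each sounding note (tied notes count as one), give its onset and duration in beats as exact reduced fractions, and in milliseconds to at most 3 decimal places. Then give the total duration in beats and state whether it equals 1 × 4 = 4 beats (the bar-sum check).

1) 0.0ms=0b +1168.831ms=3b
2) 1168.831ms=3b +389.61ms=1b
Σ=4b of 4 (154bpm 4/4) — PASS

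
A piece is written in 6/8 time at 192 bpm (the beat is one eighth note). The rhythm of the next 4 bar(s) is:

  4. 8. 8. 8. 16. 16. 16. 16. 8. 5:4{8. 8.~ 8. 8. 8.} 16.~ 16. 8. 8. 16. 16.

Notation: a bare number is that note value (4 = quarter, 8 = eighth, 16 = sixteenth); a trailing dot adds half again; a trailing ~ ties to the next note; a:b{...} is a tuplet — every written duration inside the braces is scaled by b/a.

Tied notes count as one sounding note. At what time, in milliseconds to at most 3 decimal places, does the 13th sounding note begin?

note 13 onset = 84/5b = 5250.0ms

1. 0.0ms @ 0 + 937.5ms (3)
2. 937.5ms @ 3 + 468.75ms (3/2)
3. 1406.25ms @ 9/2 + 468.75ms (3/2)
4. 1875.0ms @ 6 + 468.75ms (3/2)
5. 2343.75ms @ 15/2 + 234.375ms (3/4)
6. 2578.125ms @ 33/4 + 234.375ms (3/4)
7. 2812.5ms @ 9 + 234.375ms (3/4)
8. 3046.875ms @ 39/4 + 234.375ms (3/4)
9. 3281.25ms @ 21/2 + 468.75ms (3/2)
10. 3750.0ms @ 12 + 375.0ms (6/5)
11. 4125.0ms @ 66/5 + 750.0ms (12/5)
12. 4875.0ms @ 78/5 + 375.0ms (6/5)
13. 5250.0ms @ 84/5 + 375.0ms (6/5)
14. 5625.0ms @ 18 + 468.75ms (3/2)
15. 6093.75ms @ 39/2 + 468.75ms (3/2)
16. 6562.5ms @ 21 + 468.75ms (3/2)
17. 7031.25ms @ 45/2 + 234.375ms (3/4)
18. 7265.625ms @ 93/4 + 234.375ms (3/4)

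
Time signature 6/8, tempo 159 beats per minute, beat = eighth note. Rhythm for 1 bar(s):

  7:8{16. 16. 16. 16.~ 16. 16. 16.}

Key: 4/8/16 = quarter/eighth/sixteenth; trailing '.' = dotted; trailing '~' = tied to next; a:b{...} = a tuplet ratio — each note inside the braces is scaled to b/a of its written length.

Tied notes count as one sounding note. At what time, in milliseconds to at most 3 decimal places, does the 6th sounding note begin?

note 6 onset = 36/7b = 1940.701ms

1. 0.0ms @ 0 + 323.45ms (6/7)
2. 323.45ms @ 6/7 + 323.45ms (6/7)
3. 646.9ms @ 12/7 + 323.45ms (6/7)
4. 970.35ms @ 18/7 + 646.9ms (12/7)
5. 1617.251ms @ 30/7 + 323.45ms (6/7)
6. 1940.701ms @ 36/7 + 323.45ms (6/7)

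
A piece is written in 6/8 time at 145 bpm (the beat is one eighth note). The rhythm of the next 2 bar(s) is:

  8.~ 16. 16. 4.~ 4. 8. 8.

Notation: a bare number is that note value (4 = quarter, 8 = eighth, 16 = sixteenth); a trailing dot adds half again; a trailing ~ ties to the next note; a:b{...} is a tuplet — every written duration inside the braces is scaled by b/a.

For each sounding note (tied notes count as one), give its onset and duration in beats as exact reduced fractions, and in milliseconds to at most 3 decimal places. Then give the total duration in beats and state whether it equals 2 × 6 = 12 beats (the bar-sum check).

1) 0.0ms=0b +931.034ms=9/4b
2) 931.034ms=9/4b +310.345ms=3/4b
3) 1241.379ms=3b +2482.759ms=6b
4) 3724.138ms=9b +620.69ms=3/2b
5) 4344.828ms=21/2b +620.69ms=3/2b
Σ=12b of 12 (145bpm 6/8) — PASS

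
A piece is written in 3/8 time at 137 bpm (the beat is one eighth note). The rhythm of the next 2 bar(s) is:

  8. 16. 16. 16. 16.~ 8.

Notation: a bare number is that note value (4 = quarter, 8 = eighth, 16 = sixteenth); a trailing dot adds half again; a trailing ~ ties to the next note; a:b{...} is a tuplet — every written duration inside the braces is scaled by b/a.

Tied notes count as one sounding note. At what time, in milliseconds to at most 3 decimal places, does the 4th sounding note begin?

note 4 onset = 3b = 1313.869ms

1. 0.0ms @ 0 + 656.934ms (3/2)
2. 656.934ms @ 3/2 + 328.467ms (3/4)
3. 985.401ms @ 9/4 + 328.467ms (3/4)
4. 1313.869ms @ 3 + 328.467ms (3/4)
5. 1642.336ms @ 15/4 + 985.401ms (9/4)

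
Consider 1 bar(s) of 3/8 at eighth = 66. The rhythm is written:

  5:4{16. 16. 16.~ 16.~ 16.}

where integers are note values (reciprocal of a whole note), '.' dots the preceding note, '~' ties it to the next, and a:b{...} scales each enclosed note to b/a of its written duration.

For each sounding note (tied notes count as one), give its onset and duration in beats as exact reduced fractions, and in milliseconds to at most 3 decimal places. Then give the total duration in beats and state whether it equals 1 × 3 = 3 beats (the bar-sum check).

1) 0.0ms=0b +545.455ms=3/5b
2) 545.455ms=3/5b +545.455ms=3/5b
3) 1090.909ms=6/5b +1636.364ms=9/5b
Σ=3b of 3 (66bpm 3/8) — PASS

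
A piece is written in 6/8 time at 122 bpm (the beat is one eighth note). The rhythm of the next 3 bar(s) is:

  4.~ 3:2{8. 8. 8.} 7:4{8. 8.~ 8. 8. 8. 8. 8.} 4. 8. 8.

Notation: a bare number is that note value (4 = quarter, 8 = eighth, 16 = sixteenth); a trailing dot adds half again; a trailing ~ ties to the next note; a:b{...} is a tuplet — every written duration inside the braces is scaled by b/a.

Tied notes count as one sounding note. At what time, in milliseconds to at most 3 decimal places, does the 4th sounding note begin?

note 4 onset = 6b = 2950.82ms

1. 0.0ms @ 0 + 1967.213ms (4)
2. 1967.213ms @ 4 + 491.803ms (1)
3. 2459.016ms @ 5 + 491.803ms (1)
4. 2950.82ms @ 6 + 421.546ms (6/7)
5. 3372.365ms @ 48/7 + 843.091ms (12/7)
6. 4215.457ms @ 60/7 + 421.546ms (6/7)
7. 4637.002ms @ 66/7 + 421.546ms (6/7)
8. 5058.548ms @ 72/7 + 421.546ms (6/7)
9. 5480.094ms @ 78/7 + 421.546ms (6/7)
10. 5901.639ms @ 12 + 1475.41ms (3)
11. 7377.049ms @ 15 + 737.705ms (3/2)
12. 8114.754ms @ 33/2 + 737.705ms (3/2)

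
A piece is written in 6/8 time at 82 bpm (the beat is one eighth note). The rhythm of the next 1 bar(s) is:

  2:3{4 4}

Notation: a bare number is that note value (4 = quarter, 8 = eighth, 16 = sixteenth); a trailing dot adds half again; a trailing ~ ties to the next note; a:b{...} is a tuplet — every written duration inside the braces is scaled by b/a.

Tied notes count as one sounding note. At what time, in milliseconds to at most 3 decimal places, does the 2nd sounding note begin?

note 2 onset = 3b = 2195.122ms

1. 0.0ms @ 0 + 2195.122ms (3)
2. 2195.122ms @ 3 + 2195.122ms (3)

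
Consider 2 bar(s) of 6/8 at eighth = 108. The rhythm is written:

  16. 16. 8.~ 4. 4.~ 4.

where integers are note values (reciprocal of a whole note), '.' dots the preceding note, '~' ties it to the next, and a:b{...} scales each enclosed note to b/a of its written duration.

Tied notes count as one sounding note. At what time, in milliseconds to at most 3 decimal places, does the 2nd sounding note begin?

1. 0.0ms @ 0 + 416.667ms (3/4)
2. 416.667ms @ 3/4 + 416.667ms (3/4)
3. 833.333ms @ 3/2 + 2500.0ms (9/2)
4. 3333.333ms @ 6 + 3333.333ms (6)

note 2 onset = 3/4b = 416.667ms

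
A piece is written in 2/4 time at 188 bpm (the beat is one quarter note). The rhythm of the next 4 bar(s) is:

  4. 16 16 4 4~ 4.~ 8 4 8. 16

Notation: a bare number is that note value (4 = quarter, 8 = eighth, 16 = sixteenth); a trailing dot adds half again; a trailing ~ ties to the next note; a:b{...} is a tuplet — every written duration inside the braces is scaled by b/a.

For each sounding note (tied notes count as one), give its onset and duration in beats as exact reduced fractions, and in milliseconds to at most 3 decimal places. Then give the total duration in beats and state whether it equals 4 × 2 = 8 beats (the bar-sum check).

1) 0.0ms=0b +478.723ms=3/2b
2) 478.723ms=3/2b +79.787ms=1/4b
3) 558.511ms=7/4b +79.787ms=1/4b
4) 638.298ms=2b +319.149ms=1b
5) 957.447ms=3b +957.447ms=3b
6) 1914.894ms=6b +319.149ms=1b
7) 2234.043ms=7b +239.362ms=3/4b
8) 2473.404ms=31/4b +79.787ms=1/4b
Σ=8b of 8 (188bpm 2/4) — PASS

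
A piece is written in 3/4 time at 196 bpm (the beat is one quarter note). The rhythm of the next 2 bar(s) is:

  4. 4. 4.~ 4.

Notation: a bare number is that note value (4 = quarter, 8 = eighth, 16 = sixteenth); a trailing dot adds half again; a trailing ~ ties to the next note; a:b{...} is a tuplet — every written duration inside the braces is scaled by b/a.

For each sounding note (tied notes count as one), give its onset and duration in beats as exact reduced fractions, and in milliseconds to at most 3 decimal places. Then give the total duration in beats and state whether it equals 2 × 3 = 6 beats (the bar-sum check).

1) 0.0ms=0b +459.184ms=3/2b
2) 459.184ms=3/2b +459.184ms=3/2b
3) 918.367ms=3b +918.367ms=3b
Σ=6b of 6 (196bpm 3/4) — PASS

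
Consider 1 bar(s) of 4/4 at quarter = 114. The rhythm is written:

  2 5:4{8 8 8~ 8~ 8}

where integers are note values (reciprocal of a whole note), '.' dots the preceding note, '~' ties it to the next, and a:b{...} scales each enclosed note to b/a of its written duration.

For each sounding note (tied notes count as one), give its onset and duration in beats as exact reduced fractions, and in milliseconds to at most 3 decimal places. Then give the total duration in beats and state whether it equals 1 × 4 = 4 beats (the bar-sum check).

1) 0.0ms=0b +1052.632ms=2b
2) 1052.632ms=2b +210.526ms=2/5b
3) 1263.158ms=12/5b +210.526ms=2/5b
4) 1473.684ms=14/5b +631.579ms=6/5b
Σ=4b of 4 (114bpm 4/4) — PASS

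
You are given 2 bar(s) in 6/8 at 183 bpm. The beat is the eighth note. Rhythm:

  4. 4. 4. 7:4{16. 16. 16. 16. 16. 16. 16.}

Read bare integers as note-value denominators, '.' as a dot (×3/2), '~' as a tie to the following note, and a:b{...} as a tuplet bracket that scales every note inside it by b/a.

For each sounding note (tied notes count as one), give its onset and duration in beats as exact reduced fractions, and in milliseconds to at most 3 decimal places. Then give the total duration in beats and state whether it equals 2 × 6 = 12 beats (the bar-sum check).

1) 0.0ms=0b +983.607ms=3b
2) 983.607ms=3b +983.607ms=3b
3) 1967.213ms=6b +983.607ms=3b
4) 2950.82ms=9b +140.515ms=3/7b
5) 3091.335ms=66/7b +140.515ms=3/7b
6) 3231.85ms=69/7b +140.515ms=3/7b
7) 3372.365ms=72/7b +140.515ms=3/7b
8) 3512.881ms=75/7b +140.515ms=3/7b
9) 3653.396ms=78/7b +140.515ms=3/7b
10) 3793.911ms=81/7b +140.515ms=3/7b
Σ=12b of 12 (183bpm 6/8) — PASS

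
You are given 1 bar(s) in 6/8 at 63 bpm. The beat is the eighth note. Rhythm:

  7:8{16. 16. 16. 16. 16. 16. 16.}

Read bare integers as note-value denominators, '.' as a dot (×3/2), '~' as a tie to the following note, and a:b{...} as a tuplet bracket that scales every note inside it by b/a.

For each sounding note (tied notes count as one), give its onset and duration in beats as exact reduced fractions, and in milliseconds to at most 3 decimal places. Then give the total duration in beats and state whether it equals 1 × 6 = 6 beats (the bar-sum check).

1) 0.0ms=0b +816.327ms=6/7b
2) 816.327ms=6/7b +816.327ms=6/7b
3) 1632.653ms=12/7b +816.327ms=6/7b
4) 2448.98ms=18/7b +816.327ms=6/7b
5) 3265.306ms=24/7b +816.327ms=6/7b
6) 4081.633ms=30/7b +816.327ms=6/7b
7) 4897.959ms=36/7b +816.327ms=6/7b
Σ=6b of 6 (63bpm 6/8) — PASS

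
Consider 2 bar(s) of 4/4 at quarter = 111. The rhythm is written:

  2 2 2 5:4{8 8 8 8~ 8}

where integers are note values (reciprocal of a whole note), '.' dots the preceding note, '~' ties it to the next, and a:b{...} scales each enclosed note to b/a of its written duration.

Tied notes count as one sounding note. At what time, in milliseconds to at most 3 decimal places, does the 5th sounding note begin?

1. 0.0ms @ 0 + 1081.081ms (2)
2. 1081.081ms @ 2 + 1081.081ms (2)
3. 2162.162ms @ 4 + 1081.081ms (2)
4. 3243.243ms @ 6 + 216.216ms (2/5)
5. 3459.459ms @ 32/5 + 216.216ms (2/5)
6. 3675.676ms @ 34/5 + 216.216ms (2/5)
7. 3891.892ms @ 36/5 + 432.432ms (4/5)

note 5 onset = 32/5b = 3459.459ms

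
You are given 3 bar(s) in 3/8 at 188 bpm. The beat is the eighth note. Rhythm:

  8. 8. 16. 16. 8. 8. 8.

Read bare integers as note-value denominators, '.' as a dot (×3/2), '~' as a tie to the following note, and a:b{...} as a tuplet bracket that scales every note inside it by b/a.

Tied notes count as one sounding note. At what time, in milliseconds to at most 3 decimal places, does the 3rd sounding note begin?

1. 0.0ms @ 0 + 478.723ms (3/2)
2. 478.723ms @ 3/2 + 478.723ms (3/2)
3. 957.447ms @ 3 + 239.362ms (3/4)
4. 1196.809ms @ 15/4 + 239.362ms (3/4)
5. 1436.17ms @ 9/2 + 478.723ms (3/2)
6. 1914.894ms @ 6 + 478.723ms (3/2)
7. 2393.617ms @ 15/2 + 478.723ms (3/2)

note 3 onset = 3b = 957.447ms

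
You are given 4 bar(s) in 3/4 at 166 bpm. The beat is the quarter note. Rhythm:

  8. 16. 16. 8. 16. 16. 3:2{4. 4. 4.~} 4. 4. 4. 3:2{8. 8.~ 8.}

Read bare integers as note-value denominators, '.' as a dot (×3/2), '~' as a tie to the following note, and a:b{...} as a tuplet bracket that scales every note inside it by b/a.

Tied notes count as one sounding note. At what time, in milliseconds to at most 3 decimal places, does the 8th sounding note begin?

1. 0.0ms @ 0 + 271.084ms (3/4)
2. 271.084ms @ 3/4 + 135.542ms (3/8)
3. 406.627ms @ 9/8 + 135.542ms (3/8)
4. 542.169ms @ 3/2 + 271.084ms (3/4)
5. 813.253ms @ 9/4 + 135.542ms (3/8)
6. 948.795ms @ 21/8 + 135.542ms (3/8)
7. 1084.337ms @ 3 + 361.446ms (1)
8. 1445.783ms @ 4 + 361.446ms (1)
9. 1807.229ms @ 5 + 903.614ms (5/2)
10. 2710.843ms @ 15/2 + 542.169ms (3/2)
11. 3253.012ms @ 9 + 542.169ms (3/2)
12. 3795.181ms @ 21/2 + 180.723ms (1/2)
13. 3975.904ms @ 11 + 361.446ms (1)

note 8 onset = 4b = 1445.783ms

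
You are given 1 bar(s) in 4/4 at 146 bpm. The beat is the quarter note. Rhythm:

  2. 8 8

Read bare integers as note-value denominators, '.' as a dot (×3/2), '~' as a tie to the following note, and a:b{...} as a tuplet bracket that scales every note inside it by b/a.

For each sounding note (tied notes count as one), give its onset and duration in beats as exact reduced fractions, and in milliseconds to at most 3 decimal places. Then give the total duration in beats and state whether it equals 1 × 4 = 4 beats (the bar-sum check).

1) 0.0ms=0b +1232.877ms=3b
2) 1232.877ms=3b +205.479ms=1/2b
3) 1438.356ms=7/2b +205.479ms=1/2b
Σ=4b of 4 (146bpm 4/4) — PASS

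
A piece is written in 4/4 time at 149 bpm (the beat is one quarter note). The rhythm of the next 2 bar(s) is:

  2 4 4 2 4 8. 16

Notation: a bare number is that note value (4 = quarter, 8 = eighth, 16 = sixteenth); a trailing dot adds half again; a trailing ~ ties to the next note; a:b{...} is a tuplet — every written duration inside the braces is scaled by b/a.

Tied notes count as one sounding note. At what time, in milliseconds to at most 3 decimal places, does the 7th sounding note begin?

1. 0.0ms @ 0 + 805.369ms (2)
2. 805.369ms @ 2 + 402.685ms (1)
3. 1208.054ms @ 3 + 402.685ms (1)
4. 1610.738ms @ 4 + 805.369ms (2)
5. 2416.107ms @ 6 + 402.685ms (1)
6. 2818.792ms @ 7 + 302.013ms (3/4)
7. 3120.805ms @ 31/4 + 100.671ms (1/4)

note 7 onset = 31/4b = 3120.805ms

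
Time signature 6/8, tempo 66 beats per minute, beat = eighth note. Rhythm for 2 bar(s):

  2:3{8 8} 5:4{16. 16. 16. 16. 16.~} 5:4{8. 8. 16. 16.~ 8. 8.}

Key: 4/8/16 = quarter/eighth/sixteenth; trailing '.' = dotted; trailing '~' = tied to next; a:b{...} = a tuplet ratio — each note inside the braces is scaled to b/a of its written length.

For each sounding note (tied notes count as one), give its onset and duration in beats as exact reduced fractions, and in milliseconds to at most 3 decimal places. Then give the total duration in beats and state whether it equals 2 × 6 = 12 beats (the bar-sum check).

1) 0.0ms=0b +1363.636ms=3/2b
2) 1363.636ms=3/2b +1363.636ms=3/2b
3) 2727.273ms=3b +545.455ms=3/5b
4) 3272.727ms=18/5b +545.455ms=3/5b
5) 3818.182ms=21/5b +545.455ms=3/5b
6) 4363.636ms=24/5b +545.455ms=3/5b
7) 4909.091ms=27/5b +1636.364ms=9/5b
8) 6545.455ms=36/5b +1090.909ms=6/5b
9) 7636.364ms=42/5b +545.455ms=3/5b
10) 8181.818ms=9b +1636.364ms=9/5b
11) 9818.182ms=54/5b +1090.909ms=6/5b
Σ=12b of 12 (66bpm 6/8) — PASS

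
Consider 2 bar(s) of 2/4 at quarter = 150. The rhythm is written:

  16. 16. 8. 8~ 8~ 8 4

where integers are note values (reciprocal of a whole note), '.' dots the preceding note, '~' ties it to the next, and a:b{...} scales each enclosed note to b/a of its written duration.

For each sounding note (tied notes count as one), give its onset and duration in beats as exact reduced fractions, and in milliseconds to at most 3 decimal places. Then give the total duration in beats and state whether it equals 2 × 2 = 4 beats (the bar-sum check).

1) 0.0ms=0b +150.0ms=3/8b
2) 150.0ms=3/8b +150.0ms=3/8b
3) 300.0ms=3/4b +300.0ms=3/4b
4) 600.0ms=3/2b +600.0ms=3/2b
5) 1200.0ms=3b +400.0ms=1b
Σ=4b of 4 (150bpm 2/4) — PASS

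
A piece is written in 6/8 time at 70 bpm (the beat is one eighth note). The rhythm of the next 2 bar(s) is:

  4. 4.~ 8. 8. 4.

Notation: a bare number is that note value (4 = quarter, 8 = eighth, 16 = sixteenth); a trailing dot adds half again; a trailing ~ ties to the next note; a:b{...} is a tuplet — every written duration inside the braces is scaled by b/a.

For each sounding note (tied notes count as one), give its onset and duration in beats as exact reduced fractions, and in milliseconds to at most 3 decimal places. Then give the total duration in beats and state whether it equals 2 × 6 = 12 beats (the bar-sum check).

1) 0.0ms=0b +2571.429ms=3b
2) 2571.429ms=3b +3857.143ms=9/2b
3) 6428.571ms=15/2b +1285.714ms=3/2b
4) 7714.286ms=9b +2571.429ms=3b
Σ=12b of 12 (70bpm 6/8) — PASS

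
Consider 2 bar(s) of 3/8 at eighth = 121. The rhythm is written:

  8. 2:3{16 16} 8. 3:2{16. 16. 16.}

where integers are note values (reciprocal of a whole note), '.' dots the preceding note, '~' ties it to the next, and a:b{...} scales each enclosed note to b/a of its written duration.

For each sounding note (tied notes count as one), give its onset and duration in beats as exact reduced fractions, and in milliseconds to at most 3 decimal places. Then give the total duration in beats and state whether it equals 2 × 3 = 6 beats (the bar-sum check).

1) 0.0ms=0b +743.802ms=3/2b
2) 743.802ms=3/2b +371.901ms=3/4b
3) 1115.702ms=9/4b +371.901ms=3/4b
4) 1487.603ms=3b +743.802ms=3/2b
5) 2231.405ms=9/2b +247.934ms=1/2b
6) 2479.339ms=5b +247.934ms=1/2b
7) 2727.273ms=11/2b +247.934ms=1/2b
Σ=6b of 6 (121bpm 3/8) — PASS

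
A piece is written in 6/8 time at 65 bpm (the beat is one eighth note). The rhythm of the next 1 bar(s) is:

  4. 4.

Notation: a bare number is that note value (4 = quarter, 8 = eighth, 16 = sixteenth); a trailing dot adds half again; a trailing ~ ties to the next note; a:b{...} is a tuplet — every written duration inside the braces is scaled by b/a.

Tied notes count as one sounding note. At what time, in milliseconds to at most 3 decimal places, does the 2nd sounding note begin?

1. 0.0ms @ 0 + 2769.231ms (3)
2. 2769.231ms @ 3 + 2769.231ms (3)

note 2 onset = 3b = 2769.231ms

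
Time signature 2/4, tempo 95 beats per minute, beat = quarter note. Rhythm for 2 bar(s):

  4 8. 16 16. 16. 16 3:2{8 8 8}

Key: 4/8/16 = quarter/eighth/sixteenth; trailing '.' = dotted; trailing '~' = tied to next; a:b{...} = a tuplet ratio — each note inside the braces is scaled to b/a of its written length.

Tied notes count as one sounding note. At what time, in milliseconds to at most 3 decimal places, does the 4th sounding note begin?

1. 0.0ms @ 0 + 631.579ms (1)
2. 631.579ms @ 1 + 473.684ms (3/4)
3. 1105.263ms @ 7/4 + 157.895ms (1/4)
4. 1263.158ms @ 2 + 236.842ms (3/8)
5. 1500.0ms @ 19/8 + 236.842ms (3/8)
6. 1736.842ms @ 11/4 + 157.895ms (1/4)
7. 1894.737ms @ 3 + 210.526ms (1/3)
8. 2105.263ms @ 10/3 + 210.526ms (1/3)
9. 2315.789ms @ 11/3 + 210.526ms (1/3)

note 4 onset = 2b = 1263.158ms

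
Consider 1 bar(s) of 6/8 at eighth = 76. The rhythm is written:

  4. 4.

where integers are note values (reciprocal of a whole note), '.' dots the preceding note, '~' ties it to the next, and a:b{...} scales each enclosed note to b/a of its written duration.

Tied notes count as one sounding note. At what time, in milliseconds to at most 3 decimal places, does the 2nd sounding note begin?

1. 0.0ms @ 0 + 2368.421ms (3)
2. 2368.421ms @ 3 + 2368.421ms (3)

note 2 onset = 3b = 2368.421ms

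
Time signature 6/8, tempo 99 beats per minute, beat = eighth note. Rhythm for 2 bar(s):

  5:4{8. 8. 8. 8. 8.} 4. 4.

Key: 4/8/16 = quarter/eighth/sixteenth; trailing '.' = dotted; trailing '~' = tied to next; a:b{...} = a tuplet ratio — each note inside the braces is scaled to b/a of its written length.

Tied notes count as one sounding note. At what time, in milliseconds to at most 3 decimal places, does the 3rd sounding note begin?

note 3 onset = 12/5b = 1454.545ms

1. 0.0ms @ 0 + 727.273ms (6/5)
2. 727.273ms @ 6/5 + 727.273ms (6/5)
3. 1454.545ms @ 12/5 + 727.273ms (6/5)
4. 2181.818ms @ 18/5 + 727.273ms (6/5)
5. 2909.091ms @ 24/5 + 727.273ms (6/5)
6. 3636.364ms @ 6 + 1818.182ms (3)
7. 5454.545ms @ 9 + 1818.182ms (3)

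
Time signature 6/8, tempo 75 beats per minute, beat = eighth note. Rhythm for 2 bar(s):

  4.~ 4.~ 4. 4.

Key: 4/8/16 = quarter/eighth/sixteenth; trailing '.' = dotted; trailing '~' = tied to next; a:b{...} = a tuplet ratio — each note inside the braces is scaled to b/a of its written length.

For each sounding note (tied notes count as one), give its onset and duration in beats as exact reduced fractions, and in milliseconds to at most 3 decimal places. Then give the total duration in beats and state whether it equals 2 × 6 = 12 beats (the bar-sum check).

1) 0.0ms=0b +7200.0ms=9b
2) 7200.0ms=9b +2400.0ms=3b
Σ=12b of 12 (75bpm 6/8) — PASS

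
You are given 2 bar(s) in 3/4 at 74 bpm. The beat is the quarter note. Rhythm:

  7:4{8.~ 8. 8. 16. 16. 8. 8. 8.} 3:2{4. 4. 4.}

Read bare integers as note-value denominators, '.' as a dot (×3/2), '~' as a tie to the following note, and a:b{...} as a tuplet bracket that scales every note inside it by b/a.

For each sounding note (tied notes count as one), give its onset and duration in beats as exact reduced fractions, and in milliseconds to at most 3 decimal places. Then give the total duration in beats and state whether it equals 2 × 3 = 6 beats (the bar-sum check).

1) 0.0ms=0b +694.981ms=6/7b
2) 694.981ms=6/7b +347.49ms=3/7b
3) 1042.471ms=9/7b +173.745ms=3/14b
4) 1216.216ms=3/2b +173.745ms=3/14b
5) 1389.961ms=12/7b +347.49ms=3/7b
6) 1737.452ms=15/7b +347.49ms=3/7b
7) 2084.942ms=18/7b +347.49ms=3/7b
8) 2432.432ms=3b +810.811ms=1b
9) 3243.243ms=4b +810.811ms=1b
10) 4054.054ms=5b +810.811ms=1b
Σ=6b of 6 (74bpm 3/4) — PASS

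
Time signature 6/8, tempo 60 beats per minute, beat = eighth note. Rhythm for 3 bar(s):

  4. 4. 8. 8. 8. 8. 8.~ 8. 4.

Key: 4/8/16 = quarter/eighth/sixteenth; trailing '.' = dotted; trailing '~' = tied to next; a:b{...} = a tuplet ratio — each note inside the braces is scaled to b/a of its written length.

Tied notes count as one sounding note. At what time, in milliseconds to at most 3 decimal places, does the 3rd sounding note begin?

1. 0.0ms @ 0 + 3000.0ms (3)
2. 3000.0ms @ 3 + 3000.0ms (3)
3. 6000.0ms @ 6 + 1500.0ms (3/2)
4. 7500.0ms @ 15/2 + 1500.0ms (3/2)
5. 9000.0ms @ 9 + 1500.0ms (3/2)
6. 10500.0ms @ 21/2 + 1500.0ms (3/2)
7. 12000.0ms @ 12 + 3000.0ms (3)
8. 15000.0ms @ 15 + 3000.0ms (3)

note 3 onset = 6b = 6000.0ms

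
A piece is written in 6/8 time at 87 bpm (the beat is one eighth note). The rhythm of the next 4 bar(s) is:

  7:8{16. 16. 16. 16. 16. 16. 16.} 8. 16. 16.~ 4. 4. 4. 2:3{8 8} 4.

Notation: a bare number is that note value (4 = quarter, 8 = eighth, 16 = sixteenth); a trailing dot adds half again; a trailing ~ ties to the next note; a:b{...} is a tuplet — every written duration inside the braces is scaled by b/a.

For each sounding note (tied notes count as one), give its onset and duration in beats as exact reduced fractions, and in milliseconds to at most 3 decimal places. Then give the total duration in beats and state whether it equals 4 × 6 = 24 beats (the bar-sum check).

1) 0.0ms=0b +591.133ms=6/7b
2) 591.133ms=6/7b +591.133ms=6/7b
3) 1182.266ms=12/7b +591.133ms=6/7b
4) 1773.399ms=18/7b +591.133ms=6/7b
5) 2364.532ms=24/7b +591.133ms=6/7b
6) 2955.665ms=30/7b +591.133ms=6/7b
7) 3546.798ms=36/7b +591.133ms=6/7b
8) 4137.931ms=6b +1034.483ms=3/2b
9) 5172.414ms=15/2b +517.241ms=3/4b
10) 5689.655ms=33/4b +2586.207ms=15/4b
11) 8275.862ms=12b +2068.966ms=3b
12) 10344.828ms=15b +2068.966ms=3b
13) 12413.793ms=18b +1034.483ms=3/2b
14) 13448.276ms=39/2b +1034.483ms=3/2b
15) 14482.759ms=21b +2068.966ms=3b
Σ=24b of 24 (87bpm 6/8) — PASS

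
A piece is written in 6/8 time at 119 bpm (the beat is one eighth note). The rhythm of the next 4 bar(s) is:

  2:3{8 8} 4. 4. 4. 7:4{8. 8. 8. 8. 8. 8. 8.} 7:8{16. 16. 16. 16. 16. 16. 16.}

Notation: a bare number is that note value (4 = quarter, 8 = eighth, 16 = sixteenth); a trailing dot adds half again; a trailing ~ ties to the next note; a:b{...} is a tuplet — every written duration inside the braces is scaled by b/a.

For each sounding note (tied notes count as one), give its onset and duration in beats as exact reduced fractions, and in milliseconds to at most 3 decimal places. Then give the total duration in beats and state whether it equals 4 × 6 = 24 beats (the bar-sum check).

1) 0.0ms=0b +756.303ms=3/2b
2) 756.303ms=3/2b +756.303ms=3/2b
3) 1512.605ms=3b +1512.605ms=3b
4) 3025.21ms=6b +1512.605ms=3b
5) 4537.815ms=9b +1512.605ms=3b
6) 6050.42ms=12b +432.173ms=6/7b
7) 6482.593ms=90/7b +432.173ms=6/7b
8) 6914.766ms=96/7b +432.173ms=6/7b
9) 7346.939ms=102/7b +432.173ms=6/7b
10) 7779.112ms=108/7b +432.173ms=6/7b
11) 8211.285ms=114/7b +432.173ms=6/7b
12) 8643.457ms=120/7b +432.173ms=6/7b
13) 9075.63ms=18b +432.173ms=6/7b
14) 9507.803ms=132/7b +432.173ms=6/7b
15) 9939.976ms=138/7b +432.173ms=6/7b
16) 10372.149ms=144/7b +432.173ms=6/7b
17) 10804.322ms=150/7b +432.173ms=6/7b
18) 11236.495ms=156/7b +432.173ms=6/7b
19) 11668.667ms=162/7b +432.173ms=6/7b
Σ=24b of 24 (119bpm 6/8) — PASS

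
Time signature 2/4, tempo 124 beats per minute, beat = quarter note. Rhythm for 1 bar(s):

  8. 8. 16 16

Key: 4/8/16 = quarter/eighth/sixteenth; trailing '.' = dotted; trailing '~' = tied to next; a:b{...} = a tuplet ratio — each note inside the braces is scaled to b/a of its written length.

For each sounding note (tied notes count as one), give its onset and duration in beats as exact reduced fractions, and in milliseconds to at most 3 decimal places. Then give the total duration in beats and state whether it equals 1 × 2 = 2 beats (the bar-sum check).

1) 0.0ms=0b +362.903ms=3/4b
2) 362.903ms=3/4b +362.903ms=3/4b
3) 725.806ms=3/2b +120.968ms=1/4b
4) 846.774ms=7/4b +120.968ms=1/4b
Σ=2b of 2 (124bpm 2/4) — PASS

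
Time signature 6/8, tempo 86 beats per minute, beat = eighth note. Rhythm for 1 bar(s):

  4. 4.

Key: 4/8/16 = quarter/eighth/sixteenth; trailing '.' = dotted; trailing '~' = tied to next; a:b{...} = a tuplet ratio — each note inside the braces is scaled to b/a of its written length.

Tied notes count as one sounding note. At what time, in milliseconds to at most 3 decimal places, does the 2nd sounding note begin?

1. 0.0ms @ 0 + 2093.023ms (3)
2. 2093.023ms @ 3 + 2093.023ms (3)

note 2 onset = 3b = 2093.023ms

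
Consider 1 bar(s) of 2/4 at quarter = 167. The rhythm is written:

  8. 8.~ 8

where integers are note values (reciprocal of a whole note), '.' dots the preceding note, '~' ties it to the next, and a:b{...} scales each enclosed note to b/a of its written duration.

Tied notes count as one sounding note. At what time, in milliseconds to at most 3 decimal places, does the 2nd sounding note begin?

1. 0.0ms @ 0 + 269.461ms (3/4)
2. 269.461ms @ 3/4 + 449.102ms (5/4)

note 2 onset = 3/4b = 269.461ms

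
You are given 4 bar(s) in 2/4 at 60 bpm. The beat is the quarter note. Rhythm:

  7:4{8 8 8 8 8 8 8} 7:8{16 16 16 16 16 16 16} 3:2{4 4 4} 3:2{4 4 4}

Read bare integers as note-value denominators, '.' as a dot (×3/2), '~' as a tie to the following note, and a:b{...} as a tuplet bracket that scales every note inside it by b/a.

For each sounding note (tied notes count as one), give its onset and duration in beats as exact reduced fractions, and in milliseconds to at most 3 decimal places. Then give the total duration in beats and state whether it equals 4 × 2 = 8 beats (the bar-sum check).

1) 0.0ms=0b +285.714ms=2/7b
2) 285.714ms=2/7b +285.714ms=2/7b
3) 571.429ms=4/7b +285.714ms=2/7b
4) 857.143ms=6/7b +285.714ms=2/7b
5) 1142.857ms=8/7b +285.714ms=2/7b
6) 1428.571ms=10/7b +285.714ms=2/7b
7) 1714.286ms=12/7b +285.714ms=2/7b
8) 2000.0ms=2b +285.714ms=2/7b
9) 2285.714ms=16/7b +285.714ms=2/7b
10) 2571.429ms=18/7b +285.714ms=2/7b
11) 2857.143ms=20/7b +285.714ms=2/7b
12) 3142.857ms=22/7b +285.714ms=2/7b
13) 3428.571ms=24/7b +285.714ms=2/7b
14) 3714.286ms=26/7b +285.714ms=2/7b
15) 4000.0ms=4b +666.667ms=2/3b
16) 4666.667ms=14/3b +666.667ms=2/3b
17) 5333.333ms=16/3b +666.667ms=2/3b
18) 6000.0ms=6b +666.667ms=2/3b
19) 6666.667ms=20/3b +666.667ms=2/3b
20) 7333.333ms=22/3b +666.667ms=2/3b
Σ=8b of 8 (60bpm 2/4) — PASS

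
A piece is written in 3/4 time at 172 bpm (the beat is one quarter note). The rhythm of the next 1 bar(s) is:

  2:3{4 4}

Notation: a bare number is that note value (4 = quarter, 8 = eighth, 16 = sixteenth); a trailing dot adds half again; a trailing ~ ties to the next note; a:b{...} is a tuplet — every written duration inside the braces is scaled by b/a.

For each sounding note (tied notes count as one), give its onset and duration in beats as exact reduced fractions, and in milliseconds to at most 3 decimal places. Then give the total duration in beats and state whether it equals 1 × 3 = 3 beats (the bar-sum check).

1) 0.0ms=0b +523.256ms=3/2b
2) 523.256ms=3/2b +523.256ms=3/2b
Σ=3b of 3 (172bpm 3/4) — PASS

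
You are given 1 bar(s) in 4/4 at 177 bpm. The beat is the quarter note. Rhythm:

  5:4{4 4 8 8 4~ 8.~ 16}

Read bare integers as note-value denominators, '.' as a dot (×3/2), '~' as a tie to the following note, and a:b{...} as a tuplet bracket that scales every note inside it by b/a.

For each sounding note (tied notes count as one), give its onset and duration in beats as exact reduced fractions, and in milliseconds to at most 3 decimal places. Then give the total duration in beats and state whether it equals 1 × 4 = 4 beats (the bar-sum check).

1) 0.0ms=0b +271.186ms=4/5b
2) 271.186ms=4/5b +271.186ms=4/5b
3) 542.373ms=8/5b +135.593ms=2/5b
4) 677.966ms=2b +135.593ms=2/5b
5) 813.559ms=12/5b +542.373ms=8/5b
Σ=4b of 4 (177bpm 4/4) — PASS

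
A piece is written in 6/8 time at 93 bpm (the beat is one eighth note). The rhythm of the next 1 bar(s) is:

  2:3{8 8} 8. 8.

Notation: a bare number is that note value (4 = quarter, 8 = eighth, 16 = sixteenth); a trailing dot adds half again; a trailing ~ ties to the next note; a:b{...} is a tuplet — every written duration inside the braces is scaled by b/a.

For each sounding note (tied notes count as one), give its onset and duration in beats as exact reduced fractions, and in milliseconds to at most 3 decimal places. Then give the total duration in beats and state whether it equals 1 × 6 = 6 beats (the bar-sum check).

1) 0.0ms=0b +967.742ms=3/2b
2) 967.742ms=3/2b +967.742ms=3/2b
3) 1935.484ms=3b +967.742ms=3/2b
4) 2903.226ms=9/2b +967.742ms=3/2b
Σ=6b of 6 (93bpm 6/8) — PASS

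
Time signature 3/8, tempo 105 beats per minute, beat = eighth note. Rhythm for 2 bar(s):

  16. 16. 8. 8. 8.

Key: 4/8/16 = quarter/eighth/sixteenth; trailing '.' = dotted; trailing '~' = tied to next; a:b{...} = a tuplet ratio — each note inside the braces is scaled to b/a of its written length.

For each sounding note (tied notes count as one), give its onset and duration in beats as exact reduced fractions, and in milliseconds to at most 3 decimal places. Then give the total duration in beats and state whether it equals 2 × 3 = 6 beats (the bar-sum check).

1) 0.0ms=0b +428.571ms=3/4b
2) 428.571ms=3/4b +428.571ms=3/4b
3) 857.143ms=3/2b +857.143ms=3/2b
4) 1714.286ms=3b +857.143ms=3/2b
5) 2571.429ms=9/2b +857.143ms=3/2b
Σ=6b of 6 (105bpm 3/8) — PASS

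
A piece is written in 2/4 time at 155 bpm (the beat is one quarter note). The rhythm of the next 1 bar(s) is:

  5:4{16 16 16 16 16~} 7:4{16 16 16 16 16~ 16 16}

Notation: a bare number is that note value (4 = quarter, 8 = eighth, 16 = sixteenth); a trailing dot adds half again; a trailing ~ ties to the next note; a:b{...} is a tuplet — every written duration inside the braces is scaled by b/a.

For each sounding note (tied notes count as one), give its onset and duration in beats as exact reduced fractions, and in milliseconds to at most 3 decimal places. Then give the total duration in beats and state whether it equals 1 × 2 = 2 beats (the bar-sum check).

1) 0.0ms=0b +77.419ms=1/5b
2) 77.419ms=1/5b +77.419ms=1/5b
3) 154.839ms=2/5b +77.419ms=1/5b
4) 232.258ms=3/5b +77.419ms=1/5b
5) 309.677ms=4/5b +132.719ms=12/35b
6) 442.396ms=8/7b +55.3ms=1/7b
7) 497.696ms=9/7b +55.3ms=1/7b
8) 552.995ms=10/7b +55.3ms=1/7b
9) 608.295ms=11/7b +110.599ms=2/7b
10) 718.894ms=13/7b +55.3ms=1/7b
Σ=2b of 2 (155bpm 2/4) — PASS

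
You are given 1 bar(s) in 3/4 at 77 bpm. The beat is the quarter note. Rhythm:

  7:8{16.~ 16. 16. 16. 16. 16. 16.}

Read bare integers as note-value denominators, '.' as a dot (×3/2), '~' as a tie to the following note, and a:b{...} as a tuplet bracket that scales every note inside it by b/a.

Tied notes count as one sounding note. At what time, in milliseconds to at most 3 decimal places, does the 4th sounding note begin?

1. 0.0ms @ 0 + 667.904ms (6/7)
2. 667.904ms @ 6/7 + 333.952ms (3/7)
3. 1001.855ms @ 9/7 + 333.952ms (3/7)
4. 1335.807ms @ 12/7 + 333.952ms (3/7)
5. 1669.759ms @ 15/7 + 333.952ms (3/7)
6. 2003.711ms @ 18/7 + 333.952ms (3/7)

note 4 onset = 12/7b = 1335.807ms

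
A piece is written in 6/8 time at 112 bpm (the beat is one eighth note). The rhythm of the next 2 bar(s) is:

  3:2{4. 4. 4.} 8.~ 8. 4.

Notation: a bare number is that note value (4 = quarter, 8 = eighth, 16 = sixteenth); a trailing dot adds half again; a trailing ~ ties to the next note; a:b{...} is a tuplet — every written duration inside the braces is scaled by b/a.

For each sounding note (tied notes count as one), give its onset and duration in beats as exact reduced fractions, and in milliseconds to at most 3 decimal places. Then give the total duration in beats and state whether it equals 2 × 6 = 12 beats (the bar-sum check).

1) 0.0ms=0b +1071.429ms=2b
2) 1071.429ms=2b +1071.429ms=2b
3) 2142.857ms=4b +1071.429ms=2b
4) 3214.286ms=6b +1607.143ms=3b
5) 4821.429ms=9b +1607.143ms=3b
Σ=12b of 12 (112bpm 6/8) — PASS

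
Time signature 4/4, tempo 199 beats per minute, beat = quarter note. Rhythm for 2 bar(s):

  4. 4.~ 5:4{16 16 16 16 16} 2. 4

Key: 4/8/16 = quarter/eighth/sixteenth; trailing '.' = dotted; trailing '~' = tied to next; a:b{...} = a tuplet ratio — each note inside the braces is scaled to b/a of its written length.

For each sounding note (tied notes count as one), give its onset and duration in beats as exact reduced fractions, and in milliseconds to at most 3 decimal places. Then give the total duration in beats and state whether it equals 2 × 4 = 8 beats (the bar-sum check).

1) 0.0ms=0b +452.261ms=3/2b
2) 452.261ms=3/2b +512.563ms=17/10b
3) 964.824ms=16/5b +60.302ms=1/5b
4) 1025.126ms=17/5b +60.302ms=1/5b
5) 1085.427ms=18/5b +60.302ms=1/5b
6) 1145.729ms=19/5b +60.302ms=1/5b
7) 1206.03ms=4b +904.523ms=3b
8) 2110.553ms=7b +301.508ms=1b
Σ=8b of 8 (199bpm 4/4) — PASS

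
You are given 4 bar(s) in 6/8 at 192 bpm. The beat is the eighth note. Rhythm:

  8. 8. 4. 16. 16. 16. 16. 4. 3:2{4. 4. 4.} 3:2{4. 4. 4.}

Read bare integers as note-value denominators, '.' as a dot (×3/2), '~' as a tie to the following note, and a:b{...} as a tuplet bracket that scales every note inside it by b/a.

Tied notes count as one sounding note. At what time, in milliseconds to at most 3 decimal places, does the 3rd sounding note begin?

note 3 onset = 3b = 937.5ms

1. 0.0ms @ 0 + 468.75ms (3/2)
2. 468.75ms @ 3/2 + 468.75ms (3/2)
3. 937.5ms @ 3 + 937.5ms (3)
4. 1875.0ms @ 6 + 234.375ms (3/4)
5. 2109.375ms @ 27/4 + 234.375ms (3/4)
6. 2343.75ms @ 15/2 + 234.375ms (3/4)
7. 2578.125ms @ 33/4 + 234.375ms (3/4)
8. 2812.5ms @ 9 + 937.5ms (3)
9. 3750.0ms @ 12 + 625.0ms (2)
10. 4375.0ms @ 14 + 625.0ms (2)
11. 5000.0ms @ 16 + 625.0ms (2)
12. 5625.0ms @ 18 + 625.0ms (2)
13. 6250.0ms @ 20 + 625.0ms (2)
14. 6875.0ms @ 22 + 625.0ms (2)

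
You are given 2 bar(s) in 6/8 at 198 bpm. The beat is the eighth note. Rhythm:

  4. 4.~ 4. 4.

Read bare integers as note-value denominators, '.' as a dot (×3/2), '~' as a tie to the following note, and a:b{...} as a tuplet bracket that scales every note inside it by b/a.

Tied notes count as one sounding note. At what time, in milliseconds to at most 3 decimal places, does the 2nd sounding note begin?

note 2 onset = 3b = 909.091ms

1. 0.0ms @ 0 + 909.091ms (3)
2. 909.091ms @ 3 + 1818.182ms (6)
3. 2727.273ms @ 9 + 909.091ms (3)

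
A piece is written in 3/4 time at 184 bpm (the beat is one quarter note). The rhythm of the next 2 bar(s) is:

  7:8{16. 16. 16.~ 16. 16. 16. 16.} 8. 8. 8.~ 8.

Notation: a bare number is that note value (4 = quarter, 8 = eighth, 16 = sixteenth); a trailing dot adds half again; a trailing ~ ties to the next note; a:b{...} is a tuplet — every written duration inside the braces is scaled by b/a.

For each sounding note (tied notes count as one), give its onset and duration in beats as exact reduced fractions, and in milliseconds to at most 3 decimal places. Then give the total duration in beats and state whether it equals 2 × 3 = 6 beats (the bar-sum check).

1) 0.0ms=0b +139.752ms=3/7b
2) 139.752ms=3/7b +139.752ms=3/7b
3) 279.503ms=6/7b +279.503ms=6/7b
4) 559.006ms=12/7b +139.752ms=3/7b
5) 698.758ms=15/7b +139.752ms=3/7b
6) 838.509ms=18/7b +139.752ms=3/7b
7) 978.261ms=3b +244.565ms=3/4b
8) 1222.826ms=15/4b +244.565ms=3/4b
9) 1467.391ms=9/2b +489.13ms=3/2b
Σ=6b of 6 (184bpm 3/4) — PASS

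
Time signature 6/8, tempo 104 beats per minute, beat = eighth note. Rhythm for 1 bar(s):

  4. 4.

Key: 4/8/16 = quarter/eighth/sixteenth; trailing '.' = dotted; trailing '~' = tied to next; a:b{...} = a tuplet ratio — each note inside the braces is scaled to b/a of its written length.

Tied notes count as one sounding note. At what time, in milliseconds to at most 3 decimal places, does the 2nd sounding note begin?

note 2 onset = 3b = 1730.769ms

1. 0.0ms @ 0 + 1730.769ms (3)
2. 1730.769ms @ 3 + 1730.769ms (3)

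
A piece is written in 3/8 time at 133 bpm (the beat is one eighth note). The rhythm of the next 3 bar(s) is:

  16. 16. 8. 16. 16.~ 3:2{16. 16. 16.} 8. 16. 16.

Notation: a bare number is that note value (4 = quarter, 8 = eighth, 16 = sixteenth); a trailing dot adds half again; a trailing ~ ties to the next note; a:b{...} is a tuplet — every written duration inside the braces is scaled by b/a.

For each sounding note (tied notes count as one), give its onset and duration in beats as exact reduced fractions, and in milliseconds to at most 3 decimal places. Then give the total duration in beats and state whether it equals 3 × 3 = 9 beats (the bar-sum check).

1) 0.0ms=0b +338.346ms=3/4b
2) 338.346ms=3/4b +338.346ms=3/4b
3) 676.692ms=3/2b +676.692ms=3/2b
4) 1353.383ms=3b +338.346ms=3/4b
5) 1691.729ms=15/4b +563.91ms=5/4b
6) 2255.639ms=5b +225.564ms=1/2b
7) 2481.203ms=11/2b +225.564ms=1/2b
8) 2706.767ms=6b +676.692ms=3/2b
9) 3383.459ms=15/2b +338.346ms=3/4b
10) 3721.805ms=33/4b +338.346ms=3/4b
Σ=9b of 9 (133bpm 3/8) — PASS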